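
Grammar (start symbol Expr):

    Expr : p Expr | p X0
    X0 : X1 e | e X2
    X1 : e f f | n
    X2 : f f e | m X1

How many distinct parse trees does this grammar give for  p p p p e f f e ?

Parse trees for p p p p e f f e:
  [Expr p [Expr p [Expr p [Expr p [X0 [X1 e f f] e]]]]]
  [Expr p [Expr p [Expr p [Expr p [X0 e [X2 f f e]]]]]]

2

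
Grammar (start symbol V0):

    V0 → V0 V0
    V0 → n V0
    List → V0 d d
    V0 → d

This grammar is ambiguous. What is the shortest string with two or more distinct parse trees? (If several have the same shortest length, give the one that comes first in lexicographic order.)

d d d

length 1: no string has ≥2 trees
length 2: no string has ≥2 trees
length 3: d d d has 2 parse trees

Two derivations of d d d:
  V0 ⇒ V0 V0 ⇒ V0 V0 V0 ⇒ d V0 V0 ⇒ d d V0 ⇒ d d d
  V0 ⇒ V0 V0 ⇒ d V0 ⇒ d V0 V0 ⇒ d d V0 ⇒ d d d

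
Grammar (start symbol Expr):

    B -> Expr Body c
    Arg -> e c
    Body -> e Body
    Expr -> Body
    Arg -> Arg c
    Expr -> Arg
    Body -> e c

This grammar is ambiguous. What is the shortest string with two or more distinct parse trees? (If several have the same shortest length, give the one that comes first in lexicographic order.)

e c

length 2: e c has 2 parse trees

Two derivations of e c:
  Expr ⇒ Body ⇒ e c
  Expr ⇒ Arg ⇒ e c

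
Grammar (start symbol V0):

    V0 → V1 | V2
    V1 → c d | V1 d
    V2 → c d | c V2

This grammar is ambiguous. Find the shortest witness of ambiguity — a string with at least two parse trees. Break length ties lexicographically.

c d

length 2: c d has 2 parse trees

Two derivations of c d:
  V0 ⇒ V1 ⇒ c d
  V0 ⇒ V2 ⇒ c d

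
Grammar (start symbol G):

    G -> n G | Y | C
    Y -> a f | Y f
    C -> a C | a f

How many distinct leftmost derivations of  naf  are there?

Parse trees for naf:
  [G n [G [Y a f]]]
  [G n [G [C a f]]]

2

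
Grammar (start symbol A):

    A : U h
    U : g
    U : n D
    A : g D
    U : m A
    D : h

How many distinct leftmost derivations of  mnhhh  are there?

Parse trees for mnhhh:
  [A [U m [A [U n [D h]] h]] h]

1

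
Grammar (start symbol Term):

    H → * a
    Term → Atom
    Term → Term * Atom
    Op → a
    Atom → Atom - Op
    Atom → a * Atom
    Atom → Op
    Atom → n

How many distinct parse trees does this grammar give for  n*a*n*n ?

2

Parse trees for n*a*n*n:
  [Term [Term [Term [Atom n]] * [Atom a * [Atom n]]] * [Atom n]]
  [Term [Term [Term [Term [Atom n]] * [Atom [Op a]]] * [Atom n]] * [Atom n]]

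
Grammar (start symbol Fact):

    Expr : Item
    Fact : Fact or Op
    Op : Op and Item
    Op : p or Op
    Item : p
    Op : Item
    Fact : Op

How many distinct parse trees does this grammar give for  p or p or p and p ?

Parse trees for p or p or p and p:
  [Fact [Fact [Op [Item p]]] or [Op [Op p or [Op [Item p]]] and [Item p]]]
  [Fact [Fact [Op [Item p]]] or [Op p or [Op [Op [Item p]] and [Item p]]]]
  [Fact [Fact [Fact [Op [Item p]]] or [Op [Item p]]] or [Op [Op [Item p]] and [Item p]]]
  [Fact [Fact [Op p or [Op [Item p]]]] or [Op [Op [Item p]] and [Item p]]]
  [Fact [Op [Op p or [Op p or [Op [Item p]]]] and [Item p]]]
  [Fact [Op p or [Op [Op p or [Op [Item p]]] and [Item p]]]]
  [Fact [Op p or [Op p or [Op [Op [Item p]] and [Item p]]]]]

7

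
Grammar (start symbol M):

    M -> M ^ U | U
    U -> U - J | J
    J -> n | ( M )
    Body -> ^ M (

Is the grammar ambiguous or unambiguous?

Unambiguous

(Body is unreachable from M, so its rules don't affect L(M).) This is a standard precedence ladder (M over U over J), with each level left-recursive on its own operator ('^' at M, '-' at U). That structure is LR(1), hence unambiguous.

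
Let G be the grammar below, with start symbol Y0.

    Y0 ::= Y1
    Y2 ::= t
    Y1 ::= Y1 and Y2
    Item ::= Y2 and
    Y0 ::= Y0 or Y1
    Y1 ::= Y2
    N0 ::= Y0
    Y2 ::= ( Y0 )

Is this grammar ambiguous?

(Item, N0 are unreachable from Y0, so their rules don't affect L(Y0).) This is a standard precedence ladder (Y0 over Y1 over Y2), with each level left-recursive on its own operator ('or' at Y0, 'and' at Y1). That structure is LR(1), hence unambiguous.

Unambiguous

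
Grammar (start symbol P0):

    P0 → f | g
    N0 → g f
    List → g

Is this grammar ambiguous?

Only P0 is reachable from P0; ignoring the rest: Each reachable nonterminal has at most one production per leading terminal, and all productions are right-linear; the derivation is determined token-by-token.

Unambiguous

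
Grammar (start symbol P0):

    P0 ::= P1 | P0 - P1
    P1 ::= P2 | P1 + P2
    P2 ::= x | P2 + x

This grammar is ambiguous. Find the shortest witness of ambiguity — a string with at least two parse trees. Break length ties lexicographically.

x + x

length 1: no string has ≥2 trees
length 3: x + x has 2 parse trees

Two derivations of x + x:
  P0 ⇒ P1 ⇒ P2 ⇒ P2 + x ⇒ x + x
  P0 ⇒ P1 ⇒ P1 + P2 ⇒ P2 + P2 ⇒ x + P2 ⇒ x + x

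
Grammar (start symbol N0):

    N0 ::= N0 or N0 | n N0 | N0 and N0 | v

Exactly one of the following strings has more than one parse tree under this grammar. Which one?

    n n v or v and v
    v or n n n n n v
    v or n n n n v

n n v or v and v: 9 trees
v or n n n n n v: 1 tree
v or n n n n v: 1 tree

n n v or v and v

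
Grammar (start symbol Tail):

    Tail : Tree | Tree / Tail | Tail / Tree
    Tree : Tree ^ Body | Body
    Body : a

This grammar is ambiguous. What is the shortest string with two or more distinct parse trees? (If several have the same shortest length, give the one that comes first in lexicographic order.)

length 1: no string has ≥2 trees
length 3: a / a has 2 parse trees

Two derivations of a / a:
  Tail ⇒ Tree / Tail ⇒ Body / Tail ⇒ a / Tail ⇒ a / Tree ⇒ a / Body ⇒ a / a
  Tail ⇒ Tail / Tree ⇒ Tree / Tree ⇒ Body / Tree ⇒ a / Tree ⇒ a / Body ⇒ a / a

a / a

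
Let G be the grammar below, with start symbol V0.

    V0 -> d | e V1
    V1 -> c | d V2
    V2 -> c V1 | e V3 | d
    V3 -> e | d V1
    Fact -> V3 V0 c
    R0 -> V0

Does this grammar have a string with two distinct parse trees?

Only V0, V1, V2, V3 are reachable from V0; ignoring the rest: Each reachable nonterminal has at most one production per leading terminal, and all productions are right-linear; the derivation is determined token-by-token.

Unambiguous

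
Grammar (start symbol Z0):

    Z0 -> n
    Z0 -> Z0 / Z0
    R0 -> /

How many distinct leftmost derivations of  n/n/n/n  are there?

Parse trees for n/n/n/n:
  [Z0 [Z0 n] / [Z0 [Z0 n] / [Z0 [Z0 n] / [Z0 n]]]]
  [Z0 [Z0 n] / [Z0 [Z0 [Z0 n] / [Z0 n]] / [Z0 n]]]
  [Z0 [Z0 [Z0 n] / [Z0 n]] / [Z0 [Z0 n] / [Z0 n]]]
  [Z0 [Z0 [Z0 n] / [Z0 [Z0 n] / [Z0 n]]] / [Z0 n]]
  [Z0 [Z0 [Z0 [Z0 n] / [Z0 n]] / [Z0 n]] / [Z0 n]]

5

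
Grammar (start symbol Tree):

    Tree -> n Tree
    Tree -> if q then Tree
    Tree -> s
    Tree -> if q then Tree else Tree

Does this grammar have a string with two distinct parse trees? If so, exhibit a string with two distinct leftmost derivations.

Ambiguous

Witness: if q then if q then s else s

Derivation 1: Tree ⇒ if q then Tree ⇒ if q then if q then Tree else Tree ⇒ if q then if q then s else Tree ⇒ if q then if q then s else s
Derivation 2: Tree ⇒ if q then Tree else Tree ⇒ if q then if q then Tree else Tree ⇒ if q then if q then s else Tree ⇒ if q then if q then s else s

Two distinct leftmost derivations for the same string.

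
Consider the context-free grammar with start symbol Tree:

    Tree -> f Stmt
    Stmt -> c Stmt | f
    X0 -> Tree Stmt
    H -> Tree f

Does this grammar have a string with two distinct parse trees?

Only Tree, Stmt are reachable from Tree; ignoring the rest: Restricted to the reachable nonterminals, every rule has the form A → t or A → t B, and no two rules for the same A share a first terminal. The grammar encodes a DFA — one run per string.

Unambiguous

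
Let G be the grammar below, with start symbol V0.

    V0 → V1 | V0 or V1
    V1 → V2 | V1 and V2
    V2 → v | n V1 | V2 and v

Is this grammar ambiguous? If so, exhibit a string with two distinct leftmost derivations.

Ambiguous

Witness: v and v

Derivation 1: V0 ⇒ V1 ⇒ V2 ⇒ V2 and v ⇒ v and v
Derivation 2: V0 ⇒ V1 ⇒ V1 and V2 ⇒ V2 and V2 ⇒ v and V2 ⇒ v and v

Two distinct leftmost derivations for the same string.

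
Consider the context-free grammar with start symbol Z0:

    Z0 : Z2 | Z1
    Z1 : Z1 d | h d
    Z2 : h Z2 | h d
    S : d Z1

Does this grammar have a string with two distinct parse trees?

Ambiguous

Witness: h d

Derivation 1: Z0 ⇒ Z2 ⇒ h d
Derivation 2: Z0 ⇒ Z1 ⇒ h d

Two distinct leftmost derivations for the same string.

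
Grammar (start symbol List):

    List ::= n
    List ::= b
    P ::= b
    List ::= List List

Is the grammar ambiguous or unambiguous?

Ambiguous

Witness: b b b

Derivation 1: List ⇒ List List ⇒ b List ⇒ b List List ⇒ b b List ⇒ b b b
Derivation 2: List ⇒ List List ⇒ List List List ⇒ b List List ⇒ b b List ⇒ b b b

Two distinct leftmost derivations for the same string.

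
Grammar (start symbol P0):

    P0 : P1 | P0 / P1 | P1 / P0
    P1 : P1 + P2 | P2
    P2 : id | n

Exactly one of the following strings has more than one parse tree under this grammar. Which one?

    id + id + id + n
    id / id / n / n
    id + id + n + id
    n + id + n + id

id + id + id + n: 1 tree
id / id / n / n: 8 trees
id + id + n + id: 1 tree
n + id + n + id: 1 tree

id / id / n / n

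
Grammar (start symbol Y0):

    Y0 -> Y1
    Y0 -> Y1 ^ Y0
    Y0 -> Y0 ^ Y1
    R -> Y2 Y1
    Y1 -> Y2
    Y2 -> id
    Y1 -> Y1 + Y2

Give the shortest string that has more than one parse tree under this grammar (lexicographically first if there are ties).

id ^ id

length 1: no string has ≥2 trees
length 3: id ^ id has 2 parse trees

Two derivations of id ^ id:
  Y0 ⇒ Y1 ^ Y0 ⇒ Y2 ^ Y0 ⇒ id ^ Y0 ⇒ id ^ Y1 ⇒ id ^ Y2 ⇒ id ^ id
  Y0 ⇒ Y0 ^ Y1 ⇒ Y1 ^ Y1 ⇒ Y2 ^ Y1 ⇒ id ^ Y1 ⇒ id ^ Y2 ⇒ id ^ id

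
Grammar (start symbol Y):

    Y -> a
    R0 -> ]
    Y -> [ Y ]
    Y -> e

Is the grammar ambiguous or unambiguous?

Unambiguous

(R0 is unreachable from Y, so its rules don't affect L(Y).) L(Y) is { openⁿ atom closeⁿ : n ≥ 0 }. The bracket depth fixes n, and the derivation is forced at every step.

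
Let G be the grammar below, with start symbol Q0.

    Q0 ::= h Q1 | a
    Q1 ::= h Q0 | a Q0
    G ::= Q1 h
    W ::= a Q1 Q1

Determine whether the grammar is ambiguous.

(G, W are unreachable from Q0, so their rules don't affect L(Q0).) The reachable rules are right-linear with at most one rule per (nonterminal, next-terminal) pair. Each input token forces the next rule, so parsing is deterministic.

Unambiguous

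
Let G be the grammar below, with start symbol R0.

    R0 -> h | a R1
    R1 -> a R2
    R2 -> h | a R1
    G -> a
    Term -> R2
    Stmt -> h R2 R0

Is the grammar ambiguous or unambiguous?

Unambiguous

(G, Term, Stmt are unreachable from R0, so their rules don't affect L(R0).) Each reachable nonterminal has at most one production per leading terminal, and all productions are right-linear; the derivation is determined token-by-token.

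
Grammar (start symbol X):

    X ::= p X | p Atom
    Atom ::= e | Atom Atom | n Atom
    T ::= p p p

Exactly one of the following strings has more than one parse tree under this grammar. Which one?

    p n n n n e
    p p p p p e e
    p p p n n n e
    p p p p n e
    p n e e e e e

p n e e e e e

p n n n n e: 1 tree
p p p p p e e: 1 tree
p p p n n n e: 1 tree
p p p p n e: 1 tree
p n e e e e e: 42 trees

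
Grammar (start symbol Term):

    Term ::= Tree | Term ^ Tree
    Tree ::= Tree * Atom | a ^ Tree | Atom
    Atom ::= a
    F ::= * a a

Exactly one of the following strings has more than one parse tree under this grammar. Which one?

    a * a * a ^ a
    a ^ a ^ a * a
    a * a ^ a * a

a * a * a ^ a: 1 tree
a ^ a ^ a * a: 7 trees
a * a ^ a * a: 1 tree

a ^ a ^ a * a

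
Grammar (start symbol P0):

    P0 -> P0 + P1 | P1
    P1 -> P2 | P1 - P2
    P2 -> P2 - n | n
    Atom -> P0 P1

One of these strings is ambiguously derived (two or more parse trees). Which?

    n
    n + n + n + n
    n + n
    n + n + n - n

n: 1 tree
n + n + n + n: 1 tree
n + n: 1 tree
n + n + n - n: 2 trees

n + n + n - n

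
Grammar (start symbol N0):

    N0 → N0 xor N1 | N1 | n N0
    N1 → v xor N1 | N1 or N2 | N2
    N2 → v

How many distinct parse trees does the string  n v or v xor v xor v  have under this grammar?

5

Parse trees for n v or v xor v xor v:
  [N0 [N0 n [N0 [N1 [N1 [N2 v]] or [N2 v]]]] xor [N1 v xor [N1 [N2 v]]]]
  [N0 [N0 [N0 n [N0 [N1 [N1 [N2 v]] or [N2 v]]]] xor [N1 [N2 v]]] xor [N1 [N2 v]]]
  [N0 [N0 n [N0 [N0 [N1 [N1 [N2 v]] or [N2 v]]] xor [N1 [N2 v]]]] xor [N1 [N2 v]]]
  [N0 n [N0 [N0 [N1 [N1 [N2 v]] or [N2 v]]] xor [N1 v xor [N1 [N2 v]]]]]
  [N0 n [N0 [N0 [N0 [N1 [N1 [N2 v]] or [N2 v]]] xor [N1 [N2 v]]] xor [N1 [N2 v]]]]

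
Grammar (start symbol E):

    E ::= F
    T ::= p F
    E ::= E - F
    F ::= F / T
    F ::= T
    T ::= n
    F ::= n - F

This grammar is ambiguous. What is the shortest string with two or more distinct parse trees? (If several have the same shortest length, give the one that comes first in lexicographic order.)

n - n

length 1: no string has ≥2 trees
length 2: no string has ≥2 trees
length 3: n - n has 2 parse trees

Two derivations of n - n:
  E ⇒ F ⇒ n - F ⇒ n - T ⇒ n - n
  E ⇒ E - F ⇒ F - F ⇒ T - F ⇒ n - F ⇒ n - T ⇒ n - n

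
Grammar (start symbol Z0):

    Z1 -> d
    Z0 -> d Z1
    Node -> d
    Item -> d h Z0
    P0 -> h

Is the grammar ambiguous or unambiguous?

Only Z0, Z1 are reachable from Z0; ignoring the rest: The reachable rules are right-linear with at most one rule per (nonterminal, next-terminal) pair. Each input token forces the next rule, so parsing is deterministic.

Unambiguous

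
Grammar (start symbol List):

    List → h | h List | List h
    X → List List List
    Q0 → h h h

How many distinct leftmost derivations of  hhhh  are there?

8

Parse trees for hhhh:
  [List h [List h [List h [List h]]]]
  [List h [List h [List [List h] h]]]
  [List h [List [List h [List h]] h]]
  [List h [List [List [List h] h] h]]
  [List [List h [List h [List h]]] h]
  [List [List h [List [List h] h]] h]
  [List [List [List h [List h]] h] h]
  [List [List [List [List h] h] h] h]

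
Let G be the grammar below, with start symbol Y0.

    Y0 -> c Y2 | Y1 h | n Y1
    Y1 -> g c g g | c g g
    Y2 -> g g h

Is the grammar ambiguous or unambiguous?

Witness: c g g h

Derivation 1: Y0 ⇒ c Y2 ⇒ c g g h
Derivation 2: Y0 ⇒ Y1 h ⇒ c g g h

Two distinct leftmost derivations for the same string.

Ambiguous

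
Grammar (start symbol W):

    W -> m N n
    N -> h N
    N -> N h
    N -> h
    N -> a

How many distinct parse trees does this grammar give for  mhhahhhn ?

10

Parse trees for mhhahhhn (showing first 6 of 10):
  [W m [N h [N h [N [N [N [N a] h] h] h]]] n]
  [W m [N h [N [N h [N [N [N a] h] h]] h]] n]
  [W m [N h [N [N [N h [N [N a] h]] h] h]] n]
  [W m [N h [N [N [N [N h [N a]] h] h] h]] n]
  [W m [N [N h [N h [N [N [N a] h] h]]] h] n]
  [W m [N [N h [N [N h [N [N a] h]] h]] h] n]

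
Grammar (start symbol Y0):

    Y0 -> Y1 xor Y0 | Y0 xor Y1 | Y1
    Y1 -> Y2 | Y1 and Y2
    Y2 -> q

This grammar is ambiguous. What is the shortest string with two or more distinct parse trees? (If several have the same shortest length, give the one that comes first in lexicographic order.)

length 1: no string has ≥2 trees
length 3: q xor q has 2 parse trees

Two derivations of q xor q:
  Y0 ⇒ Y1 xor Y0 ⇒ Y2 xor Y0 ⇒ q xor Y0 ⇒ q xor Y1 ⇒ q xor Y2 ⇒ q xor q
  Y0 ⇒ Y0 xor Y1 ⇒ Y1 xor Y1 ⇒ Y2 xor Y1 ⇒ q xor Y1 ⇒ q xor Y2 ⇒ q xor q

q xor q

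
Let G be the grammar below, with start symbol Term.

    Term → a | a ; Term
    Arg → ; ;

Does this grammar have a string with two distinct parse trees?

Only Term is reachable from Term; ignoring the rest: The reachable grammar is A → atom sep A | atom. Each atom is followed by either the separator (recurse) or end-of-string (stop) — no choice point.

Unambiguous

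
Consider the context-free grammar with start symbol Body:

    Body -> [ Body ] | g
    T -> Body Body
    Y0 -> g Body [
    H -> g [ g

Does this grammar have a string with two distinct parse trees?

Unambiguous

(T, Y0, H are unreachable from Body, so their rules don't affect L(Body).) Each string is a nest of matched brackets around a single atom. An opening bracket forces the recursive rule; an atom forces the base rule.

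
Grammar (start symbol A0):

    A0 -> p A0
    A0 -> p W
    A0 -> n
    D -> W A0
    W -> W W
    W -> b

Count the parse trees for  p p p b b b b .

5

Parse trees for p p p b b b b:
  [A0 p [A0 p [A0 p [W [W b] [W [W b] [W [W b] [W b]]]]]]]
  [A0 p [A0 p [A0 p [W [W b] [W [W [W b] [W b]] [W b]]]]]]
  [A0 p [A0 p [A0 p [W [W [W b] [W b]] [W [W b] [W b]]]]]]
  [A0 p [A0 p [A0 p [W [W [W b] [W [W b] [W b]]] [W b]]]]]
  [A0 p [A0 p [A0 p [W [W [W [W b] [W b]] [W b]] [W b]]]]]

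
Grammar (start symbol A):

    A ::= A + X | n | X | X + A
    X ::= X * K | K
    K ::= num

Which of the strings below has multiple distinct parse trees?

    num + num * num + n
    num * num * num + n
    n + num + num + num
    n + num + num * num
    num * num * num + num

num * num * num + num

num + num * num + n: 1 tree
num * num * num + n: 1 tree
n + num + num + num: 1 tree
n + num + num * num: 1 tree
num * num * num + num: 2 trees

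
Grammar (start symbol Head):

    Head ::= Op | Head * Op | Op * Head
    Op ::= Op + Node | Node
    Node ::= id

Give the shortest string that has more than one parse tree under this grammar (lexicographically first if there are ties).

length 1: no string has ≥2 trees
length 3: id * id has 2 parse trees

Two derivations of id * id:
  Head ⇒ Head * Op ⇒ Op * Op ⇒ Node * Op ⇒ id * Op ⇒ id * Node ⇒ id * id
  Head ⇒ Op * Head ⇒ Node * Head ⇒ id * Head ⇒ id * Op ⇒ id * Node ⇒ id * id

id * id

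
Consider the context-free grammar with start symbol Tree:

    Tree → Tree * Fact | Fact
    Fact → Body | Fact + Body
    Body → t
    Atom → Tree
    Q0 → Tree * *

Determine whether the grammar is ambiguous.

Unambiguous

(Atom, Q0 are unreachable from Tree, so their rules don't affect L(Tree).) Tree → Tree * Fact | Fact  ;  Fact → Fact + Body | Body  — a left-associative chain with Body at the bottom. Each string factors uniquely by precedence.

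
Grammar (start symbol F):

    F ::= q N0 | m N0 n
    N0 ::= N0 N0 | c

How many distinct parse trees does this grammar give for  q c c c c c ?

14

Parse trees for q c c c c c (showing first 6 of 14):
  [F q [N0 [N0 c] [N0 [N0 c] [N0 [N0 c] [N0 [N0 c] [N0 c]]]]]]
  [F q [N0 [N0 c] [N0 [N0 c] [N0 [N0 [N0 c] [N0 c]] [N0 c]]]]]
  [F q [N0 [N0 c] [N0 [N0 [N0 c] [N0 c]] [N0 [N0 c] [N0 c]]]]]
  [F q [N0 [N0 c] [N0 [N0 [N0 c] [N0 [N0 c] [N0 c]]] [N0 c]]]]
  [F q [N0 [N0 c] [N0 [N0 [N0 [N0 c] [N0 c]] [N0 c]] [N0 c]]]]
  [F q [N0 [N0 [N0 c] [N0 c]] [N0 [N0 c] [N0 [N0 c] [N0 c]]]]]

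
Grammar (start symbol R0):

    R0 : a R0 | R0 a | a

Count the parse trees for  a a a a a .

Parse trees for a a a a a (showing first 6 of 16):
  [R0 a [R0 a [R0 a [R0 a [R0 a]]]]]
  [R0 a [R0 a [R0 a [R0 [R0 a] a]]]]
  [R0 a [R0 a [R0 [R0 a [R0 a]] a]]]
  [R0 a [R0 a [R0 [R0 [R0 a] a] a]]]
  [R0 a [R0 [R0 a [R0 a [R0 a]]] a]]
  [R0 a [R0 [R0 a [R0 [R0 a] a]] a]]

16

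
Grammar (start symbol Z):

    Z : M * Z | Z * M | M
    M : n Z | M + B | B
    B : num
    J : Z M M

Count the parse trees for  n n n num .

1

Parse trees for n n n num:
  [Z [M n [Z [M n [Z [M n [Z [M [B num]]]]]]]]]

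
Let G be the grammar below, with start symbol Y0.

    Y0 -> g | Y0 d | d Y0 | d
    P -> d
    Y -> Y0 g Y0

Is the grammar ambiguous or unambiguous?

Witness: d d

Derivation 1: Y0 ⇒ Y0 d ⇒ d d
Derivation 2: Y0 ⇒ d Y0 ⇒ d d

Two distinct leftmost derivations for the same string.

Ambiguous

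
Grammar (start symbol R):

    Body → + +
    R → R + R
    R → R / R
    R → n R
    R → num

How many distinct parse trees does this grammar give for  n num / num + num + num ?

14

Parse trees for n num / num + num + num (showing first 6 of 14):
  [R [R [R n [R num]] / [R num]] + [R [R num] + [R num]]]
  [R [R n [R [R num] / [R num]]] + [R [R num] + [R num]]]
  [R [R [R [R n [R num]] / [R num]] + [R num]] + [R num]]
  [R [R [R n [R [R num] / [R num]]] + [R num]] + [R num]]
  [R [R [R n [R num]] / [R [R num] + [R num]]] + [R num]]
  [R [R n [R [R [R num] / [R num]] + [R num]]] + [R num]]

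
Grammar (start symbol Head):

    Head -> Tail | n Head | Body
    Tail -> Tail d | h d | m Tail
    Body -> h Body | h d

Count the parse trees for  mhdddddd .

Parse trees for mhdddddd:
  [Head [Tail [Tail [Tail [Tail [Tail [Tail m [Tail h d]] d] d] d] d] d]]
  [Head [Tail [Tail [Tail [Tail [Tail m [Tail [Tail h d] d]] d] d] d] d]]
  [Head [Tail [Tail [Tail [Tail m [Tail [Tail [Tail h d] d] d]] d] d] d]]
  [Head [Tail [Tail [Tail m [Tail [Tail [Tail [Tail h d] d] d] d]] d] d]]
  [Head [Tail [Tail m [Tail [Tail [Tail [Tail [Tail h d] d] d] d] d]] d]]
  [Head [Tail m [Tail [Tail [Tail [Tail [Tail [Tail h d] d] d] d] d] d]]]

6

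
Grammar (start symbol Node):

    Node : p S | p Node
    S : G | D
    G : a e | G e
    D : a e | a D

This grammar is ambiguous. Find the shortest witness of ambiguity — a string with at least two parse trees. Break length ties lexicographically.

length 3: p a e has 2 parse trees

Two derivations of p a e:
  Node ⇒ p S ⇒ p G ⇒ p a e
  Node ⇒ p S ⇒ p D ⇒ p a e

p a e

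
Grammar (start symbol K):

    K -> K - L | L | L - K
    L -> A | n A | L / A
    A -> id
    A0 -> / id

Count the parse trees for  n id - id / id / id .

Parse trees for n id - id / id / id:
  [K [K [L n [A id]]] - [L [L [L [A id]] / [A id]] / [A id]]]
  [K [L n [A id]] - [K [L [L [L [A id]] / [A id]] / [A id]]]]

2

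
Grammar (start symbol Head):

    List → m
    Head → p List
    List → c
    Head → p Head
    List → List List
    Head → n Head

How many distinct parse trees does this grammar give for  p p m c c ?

Parse trees for p p m c c:
  [Head p [Head p [List [List m] [List [List c] [List c]]]]]
  [Head p [Head p [List [List [List m] [List c]] [List c]]]]

2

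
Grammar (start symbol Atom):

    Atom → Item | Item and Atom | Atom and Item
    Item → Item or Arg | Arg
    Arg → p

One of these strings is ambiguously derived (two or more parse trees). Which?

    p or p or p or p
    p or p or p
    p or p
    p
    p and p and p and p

p and p and p and p

p or p or p or p: 1 tree
p or p or p: 1 tree
p or p: 1 tree
p: 1 tree
p and p and p and p: 8 trees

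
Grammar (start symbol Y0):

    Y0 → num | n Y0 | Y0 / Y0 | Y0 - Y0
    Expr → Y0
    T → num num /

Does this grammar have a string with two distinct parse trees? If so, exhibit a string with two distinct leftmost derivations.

Witness: n num - num

Derivation 1: Y0 ⇒ n Y0 ⇒ n Y0 - Y0 ⇒ n num - Y0 ⇒ n num - num
Derivation 2: Y0 ⇒ Y0 - Y0 ⇒ n Y0 - Y0 ⇒ n num - Y0 ⇒ n num - num

Two distinct leftmost derivations for the same string.

Ambiguous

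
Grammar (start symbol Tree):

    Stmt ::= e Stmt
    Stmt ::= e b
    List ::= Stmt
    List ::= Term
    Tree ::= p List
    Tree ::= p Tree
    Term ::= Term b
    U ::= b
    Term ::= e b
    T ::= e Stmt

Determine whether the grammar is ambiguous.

Witness: p e b

Derivation 1: Tree ⇒ p List ⇒ p Stmt ⇒ p e b
Derivation 2: Tree ⇒ p List ⇒ p Term ⇒ p e b

Two distinct leftmost derivations for the same string.

Ambiguous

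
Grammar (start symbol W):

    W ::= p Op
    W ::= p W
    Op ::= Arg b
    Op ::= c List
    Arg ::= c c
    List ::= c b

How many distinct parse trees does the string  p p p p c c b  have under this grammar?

2

Parse trees for p p p p c c b:
  [W p [W p [W p [W p [Op [Arg c c] b]]]]]
  [W p [W p [W p [W p [Op c [List c b]]]]]]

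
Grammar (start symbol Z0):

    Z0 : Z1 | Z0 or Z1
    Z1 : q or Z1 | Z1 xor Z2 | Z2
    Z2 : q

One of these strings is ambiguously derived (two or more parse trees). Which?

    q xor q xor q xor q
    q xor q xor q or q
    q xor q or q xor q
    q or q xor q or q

q or q xor q or q

q xor q xor q xor q: 1 tree
q xor q xor q or q: 1 tree
q xor q or q xor q: 1 tree
q or q xor q or q: 3 trees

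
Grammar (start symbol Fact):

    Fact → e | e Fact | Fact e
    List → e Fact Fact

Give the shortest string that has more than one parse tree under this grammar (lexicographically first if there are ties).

length 1: no string has ≥2 trees
length 2: e e has 2 parse trees

Two derivations of e e:
  Fact ⇒ e Fact ⇒ e e
  Fact ⇒ Fact e ⇒ e e

e e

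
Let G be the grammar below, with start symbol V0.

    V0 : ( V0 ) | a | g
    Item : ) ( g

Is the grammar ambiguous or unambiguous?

Unambiguous

(Item is unreachable from V0, so its rules don't affect L(V0).) L(V0) is { openⁿ atom closeⁿ : n ≥ 0 }. The bracket depth fixes n, and the derivation is forced at every step.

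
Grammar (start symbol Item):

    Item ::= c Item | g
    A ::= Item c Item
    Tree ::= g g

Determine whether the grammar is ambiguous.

Only Item is reachable from Item; ignoring the rest: The reachable rules are right-linear with at most one rule per (nonterminal, next-terminal) pair. Each input token forces the next rule, so parsing is deterministic.

Unambiguous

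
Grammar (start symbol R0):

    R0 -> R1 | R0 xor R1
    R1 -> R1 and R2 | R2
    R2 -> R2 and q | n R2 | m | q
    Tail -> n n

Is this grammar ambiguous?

Witness: m and q

Derivation 1: R0 ⇒ R1 ⇒ R1 and R2 ⇒ R2 and R2 ⇒ m and R2 ⇒ m and q
Derivation 2: R0 ⇒ R1 ⇒ R2 ⇒ R2 and q ⇒ m and q

Two distinct leftmost derivations for the same string.

Ambiguous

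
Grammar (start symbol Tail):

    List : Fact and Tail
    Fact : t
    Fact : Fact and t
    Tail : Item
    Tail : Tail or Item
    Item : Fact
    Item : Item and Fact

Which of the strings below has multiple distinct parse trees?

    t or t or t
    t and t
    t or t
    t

t or t or t: 1 tree
t and t: 2 trees
t or t: 1 tree
t: 1 tree

t and t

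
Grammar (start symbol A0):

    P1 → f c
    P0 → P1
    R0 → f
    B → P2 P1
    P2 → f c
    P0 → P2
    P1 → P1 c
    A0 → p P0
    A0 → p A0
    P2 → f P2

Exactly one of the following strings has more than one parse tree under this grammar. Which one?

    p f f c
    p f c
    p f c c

p f f c: 1 tree
p f c: 2 trees
p f c c: 1 tree

p f c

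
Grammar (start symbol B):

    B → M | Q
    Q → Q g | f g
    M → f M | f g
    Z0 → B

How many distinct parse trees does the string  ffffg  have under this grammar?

1

Parse trees for ffffg:
  [B [M f [M f [M f [M f g]]]]]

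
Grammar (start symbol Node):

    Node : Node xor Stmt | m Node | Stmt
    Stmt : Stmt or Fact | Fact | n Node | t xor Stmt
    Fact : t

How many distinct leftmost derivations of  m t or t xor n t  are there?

Parse trees for m t or t xor n t:
  [Node [Node m [Node [Stmt [Stmt [Fact t]] or [Fact t]]]] xor [Stmt n [Node [Stmt [Fact t]]]]]
  [Node m [Node [Node [Stmt [Stmt [Fact t]] or [Fact t]]] xor [Stmt n [Node [Stmt [Fact t]]]]]]

2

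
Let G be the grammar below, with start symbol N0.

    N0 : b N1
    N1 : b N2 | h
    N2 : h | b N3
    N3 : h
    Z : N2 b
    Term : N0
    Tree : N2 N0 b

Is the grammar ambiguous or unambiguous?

(Z, Term, Tree are unreachable from N0, so their rules don't affect L(N0).) The reachable rules are right-linear with at most one rule per (nonterminal, next-terminal) pair. Each input token forces the next rule, so parsing is deterministic.

Unambiguous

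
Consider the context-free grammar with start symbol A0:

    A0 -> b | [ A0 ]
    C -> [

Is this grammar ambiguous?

Unambiguous

(C is unreachable from A0, so its rules don't affect L(A0).) L(A0) is { openⁿ atom closeⁿ : n ≥ 0 }. The bracket depth fixes n, and the derivation is forced at every step.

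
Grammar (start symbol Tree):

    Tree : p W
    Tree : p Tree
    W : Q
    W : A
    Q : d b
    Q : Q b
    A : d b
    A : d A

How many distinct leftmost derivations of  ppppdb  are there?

2

Parse trees for ppppdb:
  [Tree p [Tree p [Tree p [Tree p [W [Q d b]]]]]]
  [Tree p [Tree p [Tree p [Tree p [W [A d b]]]]]]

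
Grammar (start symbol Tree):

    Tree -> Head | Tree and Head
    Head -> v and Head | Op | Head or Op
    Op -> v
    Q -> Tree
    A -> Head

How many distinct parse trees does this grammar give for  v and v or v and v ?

Parse trees for v and v or v and v:
  [Tree [Tree [Head v and [Head [Head [Op v]] or [Op v]]]] and [Head [Op v]]]
  [Tree [Tree [Head [Head v and [Head [Op v]]] or [Op v]]] and [Head [Op v]]]
  [Tree [Tree [Tree [Head [Op v]]] and [Head [Head [Op v]] or [Op v]]] and [Head [Op v]]]

3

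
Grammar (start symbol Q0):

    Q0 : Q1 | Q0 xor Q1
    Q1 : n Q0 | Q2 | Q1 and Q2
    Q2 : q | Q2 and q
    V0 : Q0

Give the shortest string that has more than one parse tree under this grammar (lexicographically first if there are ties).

q and q

length 1: no string has ≥2 trees
length 2: no string has ≥2 trees
length 3: q and q has 2 parse trees

Two derivations of q and q:
  Q0 ⇒ Q1 ⇒ Q2 ⇒ Q2 and q ⇒ q and q
  Q0 ⇒ Q1 ⇒ Q1 and Q2 ⇒ Q2 and Q2 ⇒ q and Q2 ⇒ q and q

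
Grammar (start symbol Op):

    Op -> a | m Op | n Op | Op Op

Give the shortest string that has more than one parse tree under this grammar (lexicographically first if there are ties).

a a a

length 1: no string has ≥2 trees
length 2: no string has ≥2 trees
length 3: a a a has 2 parse trees

Two derivations of a a a:
  Op ⇒ Op Op ⇒ a Op ⇒ a Op Op ⇒ a a Op ⇒ a a a
  Op ⇒ Op Op ⇒ Op Op Op ⇒ a Op Op ⇒ a a Op ⇒ a a a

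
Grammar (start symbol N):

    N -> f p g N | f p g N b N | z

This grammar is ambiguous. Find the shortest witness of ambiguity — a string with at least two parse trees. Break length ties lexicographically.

f p g f p g z b z

length 1: no string has ≥2 trees
length 4: no string has ≥2 trees
length 6: no string has ≥2 trees
length 7: no string has ≥2 trees
length 9: f p g f p g z b z has 2 parse trees

Two derivations of f p g f p g z b z:
  N ⇒ f p g N ⇒ f p g f p g N b N ⇒ f p g f p g z b N ⇒ f p g f p g z b z
  N ⇒ f p g N b N ⇒ f p g f p g N b N ⇒ f p g f p g z b N ⇒ f p g f p g z b z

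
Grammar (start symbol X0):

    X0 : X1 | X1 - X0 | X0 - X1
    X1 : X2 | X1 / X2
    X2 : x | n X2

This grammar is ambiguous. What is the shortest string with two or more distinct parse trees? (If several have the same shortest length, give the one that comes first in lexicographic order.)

length 1: no string has ≥2 trees
length 2: no string has ≥2 trees
length 3: x - x has 2 parse trees

Two derivations of x - x:
  X0 ⇒ X1 - X0 ⇒ X2 - X0 ⇒ x - X0 ⇒ x - X1 ⇒ x - X2 ⇒ x - x
  X0 ⇒ X0 - X1 ⇒ X1 - X1 ⇒ X2 - X1 ⇒ x - X1 ⇒ x - X2 ⇒ x - x

x - x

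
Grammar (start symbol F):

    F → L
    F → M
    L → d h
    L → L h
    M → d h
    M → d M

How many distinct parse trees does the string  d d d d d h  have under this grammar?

Parse trees for d d d d d h:
  [F [M d [M d [M d [M d [M d h]]]]]]

1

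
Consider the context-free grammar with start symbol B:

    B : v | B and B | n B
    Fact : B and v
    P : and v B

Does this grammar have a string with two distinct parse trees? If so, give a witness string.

Witness: n v and v

Derivation 1: B ⇒ B and B ⇒ n B and B ⇒ n v and B ⇒ n v and v
Derivation 2: B ⇒ n B ⇒ n B and B ⇒ n v and B ⇒ n v and v

Two distinct leftmost derivations for the same string.

Ambiguous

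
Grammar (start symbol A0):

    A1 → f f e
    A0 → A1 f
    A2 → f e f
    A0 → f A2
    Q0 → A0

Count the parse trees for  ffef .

2

Parse trees for ffef:
  [A0 [A1 f f e] f]
  [A0 f [A2 f e f]]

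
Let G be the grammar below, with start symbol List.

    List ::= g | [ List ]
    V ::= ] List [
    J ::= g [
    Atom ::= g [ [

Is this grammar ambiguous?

Unambiguous

(V, J, Atom are unreachable from List, so their rules don't affect L(List).) L(List) is { openⁿ atom closeⁿ : n ≥ 0 }. The bracket depth fixes n, and the derivation is forced at every step.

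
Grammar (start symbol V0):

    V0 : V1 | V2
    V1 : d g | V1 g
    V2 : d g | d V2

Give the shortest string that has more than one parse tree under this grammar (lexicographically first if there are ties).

length 2: d g has 2 parse trees

Two derivations of d g:
  V0 ⇒ V1 ⇒ d g
  V0 ⇒ V2 ⇒ d g

d g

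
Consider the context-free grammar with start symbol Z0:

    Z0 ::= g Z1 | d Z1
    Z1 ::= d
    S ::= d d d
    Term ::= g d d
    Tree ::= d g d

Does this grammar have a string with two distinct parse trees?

Unambiguous

Only Z0, Z1 are reachable from Z0; ignoring the rest: The reachable rules are right-linear with at most one rule per (nonterminal, next-terminal) pair. Each input token forces the next rule, so parsing is deterministic.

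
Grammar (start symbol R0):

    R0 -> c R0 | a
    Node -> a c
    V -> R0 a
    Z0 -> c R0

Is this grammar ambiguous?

(Node, V, Z0 are unreachable from R0, so their rules don't affect L(R0).) The reachable rules are right-linear with at most one rule per (nonterminal, next-terminal) pair. Each input token forces the next rule, so parsing is deterministic.

Unambiguous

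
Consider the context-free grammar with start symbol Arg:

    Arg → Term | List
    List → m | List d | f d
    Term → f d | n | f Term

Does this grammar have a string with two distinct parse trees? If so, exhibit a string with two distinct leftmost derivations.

Ambiguous

Witness: f d

Derivation 1: Arg ⇒ Term ⇒ f d
Derivation 2: Arg ⇒ List ⇒ f d

Two distinct leftmost derivations for the same string.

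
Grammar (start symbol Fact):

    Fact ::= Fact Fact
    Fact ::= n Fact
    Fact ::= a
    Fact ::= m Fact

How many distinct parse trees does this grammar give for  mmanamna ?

12

Parse trees for mmanamna (showing first 6 of 12):
  [Fact [Fact m [Fact m [Fact a]]] [Fact [Fact n [Fact a]] [Fact m [Fact n [Fact a]]]]]
  [Fact [Fact m [Fact m [Fact a]]] [Fact n [Fact [Fact a] [Fact m [Fact n [Fact a]]]]]]
  [Fact [Fact [Fact m [Fact m [Fact a]]] [Fact n [Fact a]]] [Fact m [Fact n [Fact a]]]]
  [Fact [Fact m [Fact [Fact m [Fact a]] [Fact n [Fact a]]]] [Fact m [Fact n [Fact a]]]]
  [Fact [Fact m [Fact m [Fact [Fact a] [Fact n [Fact a]]]]] [Fact m [Fact n [Fact a]]]]
  [Fact m [Fact [Fact m [Fact a]] [Fact [Fact n [Fact a]] [Fact m [Fact n [Fact a]]]]]]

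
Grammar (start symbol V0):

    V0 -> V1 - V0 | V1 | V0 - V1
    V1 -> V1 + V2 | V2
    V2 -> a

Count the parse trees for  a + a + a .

Parse trees for a + a + a:
  [V0 [V1 [V1 [V1 [V2 a]] + [V2 a]] + [V2 a]]]

1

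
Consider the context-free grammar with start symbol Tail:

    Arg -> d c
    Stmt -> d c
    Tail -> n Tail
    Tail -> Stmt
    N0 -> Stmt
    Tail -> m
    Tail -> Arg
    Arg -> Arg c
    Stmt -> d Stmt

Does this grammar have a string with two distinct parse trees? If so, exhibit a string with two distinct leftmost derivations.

Witness: d c

Derivation 1: Tail ⇒ Stmt ⇒ d c
Derivation 2: Tail ⇒ Arg ⇒ d c

Two distinct leftmost derivations for the same string.

Ambiguous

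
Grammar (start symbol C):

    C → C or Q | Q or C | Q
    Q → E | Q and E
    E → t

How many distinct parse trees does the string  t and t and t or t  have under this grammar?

2

Parse trees for t and t and t or t:
  [C [C [Q [Q [Q [E t]] and [E t]] and [E t]]] or [Q [E t]]]
  [C [Q [Q [Q [E t]] and [E t]] and [E t]] or [C [Q [E t]]]]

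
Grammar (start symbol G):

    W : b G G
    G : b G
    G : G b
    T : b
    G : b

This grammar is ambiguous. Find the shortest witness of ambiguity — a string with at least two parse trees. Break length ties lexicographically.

length 1: no string has ≥2 trees
length 2: b b has 2 parse trees

Two derivations of b b:
  G ⇒ b G ⇒ b b
  G ⇒ G b ⇒ b b

b b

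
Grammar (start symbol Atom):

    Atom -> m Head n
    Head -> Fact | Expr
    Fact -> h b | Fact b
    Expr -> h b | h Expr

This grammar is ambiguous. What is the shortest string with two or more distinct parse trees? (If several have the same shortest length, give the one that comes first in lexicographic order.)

m h b n

length 4: m h b n has 2 parse trees

Two derivations of m h b n:
  Atom ⇒ m Head n ⇒ m Fact n ⇒ m h b n
  Atom ⇒ m Head n ⇒ m Expr n ⇒ m h b n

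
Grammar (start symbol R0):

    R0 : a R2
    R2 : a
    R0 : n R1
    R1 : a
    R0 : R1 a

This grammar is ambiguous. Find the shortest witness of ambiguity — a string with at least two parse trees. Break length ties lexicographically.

length 2: a a has 2 parse trees

Two derivations of a a:
  R0 ⇒ a R2 ⇒ a a
  R0 ⇒ R1 a ⇒ a a

a a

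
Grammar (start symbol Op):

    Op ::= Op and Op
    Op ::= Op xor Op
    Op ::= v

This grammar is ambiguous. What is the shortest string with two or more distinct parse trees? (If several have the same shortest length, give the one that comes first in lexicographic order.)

length 1: no string has ≥2 trees
length 3: no string has ≥2 trees
length 5: v and v and v has 2 parse trees

Two derivations of v and v and v:
  Op ⇒ Op and Op ⇒ Op and Op and Op ⇒ v and Op and Op ⇒ v and v and Op ⇒ v and v and v
  Op ⇒ Op and Op ⇒ v and Op ⇒ v and Op and Op ⇒ v and v and Op ⇒ v and v and v

v and v and v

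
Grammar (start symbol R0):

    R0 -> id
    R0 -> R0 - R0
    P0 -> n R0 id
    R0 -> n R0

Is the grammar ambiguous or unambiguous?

Ambiguous

Witness: n id - id

Derivation 1: R0 ⇒ R0 - R0 ⇒ n R0 - R0 ⇒ n id - R0 ⇒ n id - id
Derivation 2: R0 ⇒ n R0 ⇒ n R0 - R0 ⇒ n id - R0 ⇒ n id - id

Two distinct leftmost derivations for the same string.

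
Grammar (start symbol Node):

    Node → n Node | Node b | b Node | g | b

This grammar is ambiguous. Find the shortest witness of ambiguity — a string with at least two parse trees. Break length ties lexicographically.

length 1: no string has ≥2 trees
length 2: b b has 2 parse trees

Two derivations of b b:
  Node ⇒ Node b ⇒ b b
  Node ⇒ b Node ⇒ b b

b b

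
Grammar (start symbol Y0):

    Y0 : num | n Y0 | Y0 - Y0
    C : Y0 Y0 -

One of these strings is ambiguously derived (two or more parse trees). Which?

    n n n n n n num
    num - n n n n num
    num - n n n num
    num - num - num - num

n n n n n n num: 1 tree
num - n n n n num: 1 tree
num - n n n num: 1 tree
num - num - num - num: 5 trees

num - num - num - num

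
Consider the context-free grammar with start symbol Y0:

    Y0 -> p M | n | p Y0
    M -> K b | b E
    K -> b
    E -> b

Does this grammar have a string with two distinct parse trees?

Witness: p b b

Derivation 1: Y0 ⇒ p M ⇒ p K b ⇒ p b b
Derivation 2: Y0 ⇒ p M ⇒ p b E ⇒ p b b

Two distinct leftmost derivations for the same string.

Ambiguous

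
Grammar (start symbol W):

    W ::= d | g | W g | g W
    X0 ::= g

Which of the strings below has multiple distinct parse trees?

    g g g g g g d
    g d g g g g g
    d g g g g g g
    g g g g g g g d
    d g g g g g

g g g g g g d: 1 tree
g d g g g g g: 6 trees
d g g g g g g: 1 tree
g g g g g g g d: 1 tree
d g g g g g: 1 tree

g d g g g g g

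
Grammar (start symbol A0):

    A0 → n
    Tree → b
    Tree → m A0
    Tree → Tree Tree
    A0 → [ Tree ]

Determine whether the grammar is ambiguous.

Witness: [ b b b ]

Derivation 1: A0 ⇒ [ Tree ] ⇒ [ Tree Tree ] ⇒ [ b Tree ] ⇒ [ b Tree Tree ] ⇒ [ b b Tree ] ⇒ [ b b b ]
Derivation 2: A0 ⇒ [ Tree ] ⇒ [ Tree Tree ] ⇒ [ Tree Tree Tree ] ⇒ [ b Tree Tree ] ⇒ [ b b Tree ] ⇒ [ b b b ]

Two distinct leftmost derivations for the same string.

Ambiguous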